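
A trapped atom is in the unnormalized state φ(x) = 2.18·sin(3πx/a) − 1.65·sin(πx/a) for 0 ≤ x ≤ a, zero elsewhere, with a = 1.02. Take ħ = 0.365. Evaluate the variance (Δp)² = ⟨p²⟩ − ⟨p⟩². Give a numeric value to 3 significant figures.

7.69

Compute ⟨p⟩ and ⟨p²⟩ separately; (Δp)² = ⟨p²⟩ − ⟨p⟩².
d²/dx² sin(jπx/a) = −(jπ/a)²·sin(jπx/a); on 0 ≤ x ≤ a, ∫sin²(jπx/a) dx = a/2 and ∫sin(jπx/a)·sin(lπx/a) dx = 0 for j ≠ l, so only diagonal terms survive in ∫|φ|² and ∫φ·φ″; ∫φ·φ′ dx = [φ²/2] between the walls = 0.
Normalization: ∫|φ|² dx = 3.8122.
⟨p⟩ = 0.0000 and ⟨p²⟩ = 7.6919.
(Δp)² = 7.6919 − (0.0000)² = 7.6919.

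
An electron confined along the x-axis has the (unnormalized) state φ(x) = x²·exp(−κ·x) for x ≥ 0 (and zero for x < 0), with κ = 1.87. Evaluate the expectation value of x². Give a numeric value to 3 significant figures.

2.14

⟨x²⟩ = ∫ x²·|φ|² dx / ∫|φ|² dx (integrals over the domain).
Every integrand reduces to terms xʲ·e^(−2κx) on [0, ∞); use ∫₀^∞ xʲ·e^(−2κx) dx = j!/(2κ)^(j+1).
State is unnormalized: ∫|φ|² dx = 0.032798, and ∫φ*·x²·φ dx = 0.070345, so ⟨x²⟩ = 0.070345 / 0.032798.
⟨x²⟩ = 2.1448.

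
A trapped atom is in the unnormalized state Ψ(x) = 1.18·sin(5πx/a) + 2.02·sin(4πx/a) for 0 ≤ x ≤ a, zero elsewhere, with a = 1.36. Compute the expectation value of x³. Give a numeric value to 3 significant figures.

⟨x³⟩ = ∫ x³·|Ψ|² dx / ∫|Ψ|² dx (integrals over the domain).
On 0 ≤ x ≤ a (j ≠ l): ∫sin²(jπx/a) dx = a/2, ∫sin(jπx/a)·sin(lπx/a) dx = 0; diagonal moments ∫x·sin²(jπx/a) dx = a²/4, ∫x²·sin²(jπx/a) dx = a³·(1/6 − 1/(4j²π²)); cross terms ∫x·sin(jπx/a)·sin(lπx/a) dx = 0 for j + l even and −4jla²/(π²(j² − l²)²) for j + l odd, ∫x²·sin(jπx/a)·sin(lπx/a) dx = (−1)^(j+l)·4jla³/(π²(j² − l²)²); higher powers the same way via product-to-sum and parts.
State is unnormalized: ∫|Ψ|² dx = 3.7215, and ∫Ψ*·x³·Ψ dx = 0.85630, so ⟨x³⟩ = 0.85630 / 3.7215.
⟨x³⟩ = 0.23010.

0.230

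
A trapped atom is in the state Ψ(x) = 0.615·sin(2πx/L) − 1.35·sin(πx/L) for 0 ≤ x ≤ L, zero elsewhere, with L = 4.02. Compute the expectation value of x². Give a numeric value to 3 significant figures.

⟨x²⟩ = ∫ x²·|Ψ|² dx / ∫|Ψ|² dx (integrals over the domain).
On 0 ≤ x ≤ L (j ≠ l): ∫sin²(jπx/L) dx = L/2, ∫sin(jπx/L)·sin(lπx/L) dx = 0; diagonal moments ∫x·sin²(jπx/L) dx = L²/4, ∫x²·sin²(jπx/L) dx = L³·(1/6 − 1/(4j²π²)); cross terms ∫x·sin(jπx/L)·sin(lπx/L) dx = 0 for j + l even and −4jlL²/(π²(j² − l²)²) for j + l odd, ∫x²·sin(jπx/L)·sin(lπx/L) dx = (−1)^(j+l)·4jlL³/(π²(j² − l²)²); higher powers the same way via product-to-sum and parts.
State is unnormalized: ∫|Ψ|² dx = 4.4235, and ∫Ψ*·x²·Ψ dx = 30.389, so ⟨x²⟩ = 30.389 / 4.4235.
⟨x²⟩ = 6.8700.

6.87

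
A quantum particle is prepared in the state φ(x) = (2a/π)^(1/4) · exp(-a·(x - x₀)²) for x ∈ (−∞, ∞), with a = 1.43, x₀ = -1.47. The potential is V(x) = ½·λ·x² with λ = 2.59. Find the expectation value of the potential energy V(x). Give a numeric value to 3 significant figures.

3.02

⟨V⟩ = ∫ V(x)·|φ|² dx.
Gaussian moments (u = x − x₀): ∫u^(2j)·e^(−2au²) du = (2j−1)!!/(4a)^j · √(π/(2a)), odd powers integrate to 0; here √(π/(2a)) = 1.0481.
⟨V⟩ = 3.0248.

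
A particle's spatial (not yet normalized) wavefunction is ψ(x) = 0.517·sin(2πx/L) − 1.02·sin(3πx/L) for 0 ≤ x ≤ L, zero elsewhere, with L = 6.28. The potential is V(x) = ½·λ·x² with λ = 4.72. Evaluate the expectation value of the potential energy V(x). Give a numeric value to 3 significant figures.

45.0

⟨V⟩ = ∫ V(x)·|ψ|² dx / ∫|ψ|² dx.
On 0 ≤ x ≤ L (j ≠ l): ∫sin²(jπx/L) dx = L/2, ∫sin(jπx/L)·sin(lπx/L) dx = 0; diagonal moments ∫x·sin²(jπx/L) dx = L²/4, ∫x²·sin²(jπx/L) dx = L³·(1/6 − 1/(4j²π²)); cross terms ∫x·sin(jπx/L)·sin(lπx/L) dx = 0 for j + l even and −4jlL²/(π²(j² − l²)²) for j + l odd, ∫x²·sin(jπx/L)·sin(lπx/L) dx = (−1)^(j+l)·4jlL³/(π²(j² − l²)²); higher powers the same way via product-to-sum and parts.
State is unnormalized: ∫|ψ|² dx = 4.1061, and ∫ψ*·V(x)·ψ dx = 184.65, so ⟨V⟩ = 184.65 / 4.1061.
⟨V⟩ = 44.970.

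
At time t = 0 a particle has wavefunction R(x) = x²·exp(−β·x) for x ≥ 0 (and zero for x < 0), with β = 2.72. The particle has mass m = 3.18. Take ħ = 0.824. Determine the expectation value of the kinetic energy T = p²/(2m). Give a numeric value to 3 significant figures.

0.263

T = −(ħ²/2m) d²/dx², so ⟨T⟩ = −(ħ²/2m) ∫ R*·R'' dx / ∫|R|² dx; with m = 3.18.
Differentiate x²·exp(−β·x) with the product rule; every integrand then reduces to terms xʲ·e^(−2βx) on [0, ∞), with ∫₀^∞ xʲ·e^(−2βx) dx = j!/(2β)^(j+1).
State is unnormalized: ∫|R|² dx = 0.0050375, and ∫R*·(−ħ²/2m · R'') dx = 0.0013263, so ⟨T⟩ = 0.0013263 / 0.0050375.
⟨T⟩ = 0.26328.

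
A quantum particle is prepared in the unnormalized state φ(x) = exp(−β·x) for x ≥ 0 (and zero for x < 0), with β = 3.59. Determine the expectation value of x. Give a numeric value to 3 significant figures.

⟨x⟩ = ∫ x·|φ|² dx / ∫|φ|² dx (integrals over the domain).
Every integrand reduces to terms xʲ·e^(−2βx) on [0, ∞); use ∫₀^∞ xʲ·e^(−2βx) dx = j!/(2β)^(j+1).
State is unnormalized: ∫|φ|² dx = 0.13928, and ∫φ*·x·φ dx = 0.019398, so ⟨x⟩ = 0.019398 / 0.13928.
⟨x⟩ = 0.13928.

0.139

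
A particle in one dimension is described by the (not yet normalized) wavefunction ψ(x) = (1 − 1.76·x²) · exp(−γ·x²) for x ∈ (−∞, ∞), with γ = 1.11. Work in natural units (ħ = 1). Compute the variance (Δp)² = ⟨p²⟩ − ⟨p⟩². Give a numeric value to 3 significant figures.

4.73

Compute ⟨p⟩ and ⟨p²⟩ separately; (Δp)² = ⟨p²⟩ − ⟨p⟩².
Expand each integrand as polynomial × e^(−2γx²) and use ∫x^(2j)·e^(−2γx²) dx = (2j−1)!!/(4γ)^j · √(π/(2γ)), odd powers → 0; here √(π/(2γ)) = 1.1896. Differentiate with the product rule, d/dx e^(−γx²) = −2γx·e^(−γx²).
Normalization: ∫|ψ|² dx = 0.80725.
⟨p⟩ = 0.0000 and ⟨p²⟩ = 4.7317.
(Δp)² = 4.7317 − (0.0000)² = 4.7317.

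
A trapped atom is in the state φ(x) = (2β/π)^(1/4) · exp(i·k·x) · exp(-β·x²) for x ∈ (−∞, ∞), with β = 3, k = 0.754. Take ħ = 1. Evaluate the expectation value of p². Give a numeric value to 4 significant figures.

p² φ = −ħ² d²φ/dx²; ⟨p²⟩ = −ħ² ∫ φ*·φ'' dx.
Gaussian moments: ∫x^(2j)·e^(−2βx²) dx = (2j−1)!!/(4β)^j · √(π/(2β)), odd powers integrate to 0; here √(π/(2β)) = 0.72360. Derivatives: φ′ = (ik − 2βx)·φ, φ″ = ((ik − 2βx)² − 2β)·φ; the odd-in-x pieces drop out.
⟨p²⟩ = 3.5685.

3.569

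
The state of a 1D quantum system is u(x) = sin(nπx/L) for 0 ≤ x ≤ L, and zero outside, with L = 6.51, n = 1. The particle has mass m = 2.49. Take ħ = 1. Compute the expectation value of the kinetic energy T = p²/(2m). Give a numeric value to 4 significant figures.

T = −(ħ²/2m) d²/dx², so ⟨T⟩ = −(ħ²/2m) ∫ u*·u'' dx / ∫|u|² dx; with m = 2.49.
d/dx sin(nπx/L) = (nπ/L)·cos(nπx/L) and d²/dx² sin(nπx/L) = −(nπ/L)²·sin(nπx/L); on 0 ≤ x ≤ L, ∫sin²(nπx/L) dx = L/2 and ∫sin(nπx/L)·cos(nπx/L) dx = 0.
State is unnormalized: ∫|u|² dx = 3.2550, and ∫u*·(−ħ²/2m · u'') dx = 0.15222, so ⟨T⟩ = 0.15222 / 3.2550.
⟨T⟩ = 0.046764.

0.04676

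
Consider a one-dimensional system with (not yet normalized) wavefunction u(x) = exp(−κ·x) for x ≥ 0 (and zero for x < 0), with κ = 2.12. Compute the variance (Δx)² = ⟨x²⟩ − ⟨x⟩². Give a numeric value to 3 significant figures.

Compute ⟨x⟩ and ⟨x²⟩ separately, then (Δx)² = ⟨x²⟩ − ⟨x⟩².
Every integrand reduces to terms xʲ·e^(−2κx) on [0, ∞); use ∫₀^∞ xʲ·e^(−2κx) dx = j!/(2κ)^(j+1).
Normalization: ∫|u|² dx = 0.23585.
⟨x⟩ = 0.23585 and ⟨x²⟩ = 0.11125.
(Δx)² = 0.11125 − (0.23585)² = 0.055625.

0.0556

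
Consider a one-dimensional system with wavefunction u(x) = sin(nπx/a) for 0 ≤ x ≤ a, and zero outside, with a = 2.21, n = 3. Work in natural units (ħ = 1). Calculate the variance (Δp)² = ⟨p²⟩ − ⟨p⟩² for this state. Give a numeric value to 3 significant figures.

Compute ⟨p⟩ and ⟨p²⟩ separately; (Δp)² = ⟨p²⟩ − ⟨p⟩².
d/dx sin(nπx/a) = (nπ/a)·cos(nπx/a) and d²/dx² sin(nπx/a) = −(nπ/a)²·sin(nπx/a); on 0 ≤ x ≤ a, ∫sin²(nπx/a) dx = a/2 and ∫sin(nπx/a)·cos(nπx/a) dx = 0.
Normalization: ∫|u|² dx = 1.1050.
⟨p⟩ = 0.0000 and ⟨p²⟩ = 18.187.
(Δp)² = 18.187 − (0.0000)² = 18.187.

18.2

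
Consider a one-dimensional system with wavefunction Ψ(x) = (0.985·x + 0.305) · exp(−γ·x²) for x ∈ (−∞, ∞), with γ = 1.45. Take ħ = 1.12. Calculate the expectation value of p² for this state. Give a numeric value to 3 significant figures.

p² Ψ = −ħ² d²Ψ/dx²; ⟨p²⟩ = −ħ² ∫ Ψ*·Ψ'' dx / ∫|Ψ|² dx.
Expand each integrand as polynomial × e^(−2γx²) and use ∫x^(2j)·e^(−2γx²) dx = (2j−1)!!/(4γ)^j · √(π/(2γ)), odd powers → 0; here √(π/(2γ)) = 1.0408. Differentiate with the product rule, d/dx e^(−γx²) = −2γx·e^(−γx²).
State is unnormalized: ∫|Ψ|² dx = 0.27093, and ∫Ψ*·(−ħ² Ψ'') dx = 1.1262, so ⟨p²⟩ = 1.1262 / 0.27093.
⟨p²⟩ = 4.1566.

4.16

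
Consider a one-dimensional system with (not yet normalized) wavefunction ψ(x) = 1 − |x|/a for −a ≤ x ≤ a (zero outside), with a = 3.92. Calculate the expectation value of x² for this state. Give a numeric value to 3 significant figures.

1.54

⟨x²⟩ = ∫ x²·|ψ|² dx / ∫|ψ|² dx (integrals over the domain).
ψ is even, so ∫ over [−a, a] = 2∫₀ᵃ with ψ = 1 − x/a there: ∫₀ᵃ (1 − x/a)² dx = a/3, ∫₀ᵃ x²(1 − x/a)² dx = a³/30, ∫₀ᵃ x⁴(1 − x/a)² dx = a⁵/105.
State is unnormalized: ∫|ψ|² dx = 2.6133, and ∫ψ*·x²·ψ dx = 4.0158, so ⟨x²⟩ = 4.0158 / 2.6133.
⟨x²⟩ = 1.5366.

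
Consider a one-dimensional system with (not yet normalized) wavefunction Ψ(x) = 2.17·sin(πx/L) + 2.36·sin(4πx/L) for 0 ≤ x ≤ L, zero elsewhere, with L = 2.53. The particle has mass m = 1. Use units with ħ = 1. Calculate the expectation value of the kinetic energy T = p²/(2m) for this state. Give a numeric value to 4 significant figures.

7.037

T = −(ħ²/2m) d²/dx², so ⟨T⟩ = −(ħ²/2m) ∫ Ψ*·Ψ'' dx / ∫|Ψ|² dx; with m = 1.
d²/dx² sin(jπx/L) = −(jπ/L)²·sin(jπx/L); on 0 ≤ x ≤ L, ∫sin²(jπx/L) dx = L/2 and ∫sin(jπx/L)·sin(lπx/L) dx = 0 for j ≠ l, so only diagonal terms survive in ∫|Ψ|² and ∫Ψ·Ψ″; ∫Ψ·Ψ′ dx = [Ψ²/2] between the walls = 0.
State is unnormalized: ∫|Ψ|² dx = 13.002, and ∫Ψ*·(−ħ²/2m · Ψ'') dx = 91.501, so ⟨T⟩ = 91.501 / 13.002.
⟨T⟩ = 7.0373.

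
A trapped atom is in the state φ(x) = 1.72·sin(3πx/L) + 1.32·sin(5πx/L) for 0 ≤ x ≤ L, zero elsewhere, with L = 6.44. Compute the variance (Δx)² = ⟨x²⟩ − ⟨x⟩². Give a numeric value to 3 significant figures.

Compute ⟨x⟩ and ⟨x²⟩ separately, then (Δx)² = ⟨x²⟩ − ⟨x⟩².
On 0 ≤ x ≤ L (j ≠ l): ∫sin²(jπx/L) dx = L/2, ∫sin(jπx/L)·sin(lπx/L) dx = 0; diagonal moments ∫x·sin²(jπx/L) dx = L²/4, ∫x²·sin²(jπx/L) dx = L³·(1/6 − 1/(4j²π²)); cross terms ∫x·sin(jπx/L)·sin(lπx/L) dx = 0 for j + l even and −4jlL²/(π²(j² − l²)²) for j + l odd, ∫x²·sin(jπx/L)·sin(lπx/L) dx = (−1)^(j+l)·4jlL³/(π²(j² − l²)²); higher powers the same way via product-to-sum and parts.
Normalization: ∫|φ|² dx = 15.137.
⟨x⟩ = 3.2200 and ⟨x²⟩ = 15.549.
(Δx)² = 15.549 − (3.2200)² = 5.1808.

5.18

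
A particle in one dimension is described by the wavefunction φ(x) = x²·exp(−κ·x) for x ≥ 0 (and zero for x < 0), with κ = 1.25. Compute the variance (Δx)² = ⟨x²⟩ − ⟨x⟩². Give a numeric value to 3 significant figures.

0.800

Compute ⟨x⟩ and ⟨x²⟩ separately, then (Δx)² = ⟨x²⟩ − ⟨x⟩².
Every integrand reduces to terms xʲ·e^(−2κx) on [0, ∞); use ∫₀^∞ xʲ·e^(−2κx) dx = j!/(2κ)^(j+1).
Normalization: ∫|φ|² dx = 0.24576.
⟨x⟩ = 2.0000 and ⟨x²⟩ = 4.8000.
(Δx)² = 4.8000 − (2.0000)² = 0.80000.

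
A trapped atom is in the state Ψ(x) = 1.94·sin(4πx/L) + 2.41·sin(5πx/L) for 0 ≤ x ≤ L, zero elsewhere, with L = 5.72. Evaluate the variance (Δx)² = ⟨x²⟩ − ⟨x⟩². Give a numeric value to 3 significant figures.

Compute ⟨x⟩ and ⟨x²⟩ separately, then (Δx)² = ⟨x²⟩ − ⟨x⟩².
On 0 ≤ x ≤ L (j ≠ l): ∫sin²(jπx/L) dx = L/2, ∫sin(jπx/L)·sin(lπx/L) dx = 0; diagonal moments ∫x·sin²(jπx/L) dx = L²/4, ∫x²·sin²(jπx/L) dx = L³·(1/6 − 1/(4j²π²)); cross terms ∫x·sin(jπx/L)·sin(lπx/L) dx = 0 for j + l even and −4jlL²/(π²(j² − l²)²) for j + l odd, ∫x²·sin(jπx/L)·sin(lπx/L) dx = (−1)^(j+l)·4jlL³/(π²(j² − l²)²); higher powers the same way via product-to-sum and parts.
Normalization: ∫|Ψ|² dx = 27.375.
⟨x⟩ = 1.7416 and ⟨x²⟩ = 4.4280.
(Δx)² = 4.4280 − (1.7416)² = 1.3948.

1.39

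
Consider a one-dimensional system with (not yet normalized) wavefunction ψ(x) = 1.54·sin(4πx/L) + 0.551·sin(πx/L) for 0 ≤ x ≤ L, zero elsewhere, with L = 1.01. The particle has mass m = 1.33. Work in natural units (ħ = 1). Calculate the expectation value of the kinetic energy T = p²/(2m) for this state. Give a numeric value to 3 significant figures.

T = −(ħ²/2m) d²/dx², so ⟨T⟩ = −(ħ²/2m) ∫ ψ*·ψ'' dx / ∫|ψ|² dx; with m = 1.33.
d²/dx² sin(jπx/L) = −(jπ/L)²·sin(jπx/L); on 0 ≤ x ≤ L, ∫sin²(jπx/L) dx = L/2 and ∫sin(jπx/L)·sin(lπx/L) dx = 0 for j ≠ l, so only diagonal terms survive in ∫|ψ|² and ∫ψ·ψ″; ∫ψ·ψ′ dx = [ψ²/2] between the walls = 0.
State is unnormalized: ∫|ψ|² dx = 1.3510, and ∫ψ*·(−ħ²/2m · ψ'') dx = 70.257, so ⟨T⟩ = 70.257 / 1.3510.
⟨T⟩ = 52.005.

52.0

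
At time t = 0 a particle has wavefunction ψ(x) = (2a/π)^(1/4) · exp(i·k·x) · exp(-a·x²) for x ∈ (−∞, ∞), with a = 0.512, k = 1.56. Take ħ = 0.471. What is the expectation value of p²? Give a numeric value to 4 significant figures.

0.6535

p² ψ = −ħ² d²ψ/dx²; ⟨p²⟩ = −ħ² ∫ ψ*·ψ'' dx.
Gaussian moments: ∫x^(2j)·e^(−2ax²) dx = (2j−1)!!/(4a)^j · √(π/(2a)), odd powers integrate to 0; here √(π/(2a)) = 1.7516. Derivatives: ψ′ = (ik − 2ax)·ψ, ψ″ = ((ik − 2ax)² − 2a)·ψ; the odd-in-x pieces drop out.
⟨p²⟩ = 0.65345.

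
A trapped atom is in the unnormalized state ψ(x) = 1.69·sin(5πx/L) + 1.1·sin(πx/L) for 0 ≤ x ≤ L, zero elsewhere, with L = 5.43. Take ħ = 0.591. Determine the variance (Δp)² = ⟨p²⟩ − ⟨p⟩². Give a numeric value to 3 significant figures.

Compute ⟨p⟩ and ⟨p²⟩ separately; (Δp)² = ⟨p²⟩ − ⟨p⟩².
d²/dx² sin(jπx/L) = −(jπ/L)²·sin(jπx/L); on 0 ≤ x ≤ L, ∫sin²(jπx/L) dx = L/2 and ∫sin(jπx/L)·sin(lπx/L) dx = 0 for j ≠ l, so only diagonal terms survive in ∫|ψ|² and ∫ψ·ψ″; ∫ψ·ψ′ dx = [ψ²/2] between the walls = 0.
Normalization: ∫|ψ|² dx = 11.039.
⟨p⟩ = 0.0000 and ⟨p²⟩ = 2.0879.
(Δp)² = 2.0879 − (0.0000)² = 2.0879.

2.09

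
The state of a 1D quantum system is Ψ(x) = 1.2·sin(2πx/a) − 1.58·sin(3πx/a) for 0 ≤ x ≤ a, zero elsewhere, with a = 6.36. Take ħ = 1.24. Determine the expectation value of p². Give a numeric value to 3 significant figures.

2.69

p² Ψ = −ħ² d²Ψ/dx²; ⟨p²⟩ = −ħ² ∫ Ψ*·Ψ'' dx / ∫|Ψ|² dx.
d²/dx² sin(jπx/a) = −(jπ/a)²·sin(jπx/a); on 0 ≤ x ≤ a, ∫sin²(jπx/a) dx = a/2 and ∫sin(jπx/a)·sin(lπx/a) dx = 0 for j ≠ l, so only diagonal terms survive in ∫|Ψ|² and ∫Ψ·Ψ″; ∫Ψ·Ψ′ dx = [Ψ²/2] between the walls = 0.
State is unnormalized: ∫|Ψ|² dx = 12.518, and ∫Ψ*·(−ħ² Ψ'') dx = 33.677, so ⟨p²⟩ = 33.677 / 12.518.
⟨p²⟩ = 2.6903.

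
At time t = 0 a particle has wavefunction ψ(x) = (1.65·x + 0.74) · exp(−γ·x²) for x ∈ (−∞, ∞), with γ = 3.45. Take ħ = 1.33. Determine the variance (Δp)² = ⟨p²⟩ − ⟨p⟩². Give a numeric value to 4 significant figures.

9.335

Compute ⟨p⟩ and ⟨p²⟩ separately; (Δp)² = ⟨p²⟩ − ⟨p⟩².
Expand each integrand as polynomial × e^(−2γx²) and use ∫x^(2j)·e^(−2γx²) dx = (2j−1)!!/(4γ)^j · √(π/(2γ)), odd powers → 0; here √(π/(2γ)) = 0.67476. Differentiate with the product rule, d/dx e^(−γx²) = −2γx·e^(−γx²).
Normalization: ∫|ψ|² dx = 0.50262.
⟨p⟩ = 0.0000 and ⟨p²⟩ = 9.3353.
(Δp)² = 9.3353 − (0.0000)² = 9.3353.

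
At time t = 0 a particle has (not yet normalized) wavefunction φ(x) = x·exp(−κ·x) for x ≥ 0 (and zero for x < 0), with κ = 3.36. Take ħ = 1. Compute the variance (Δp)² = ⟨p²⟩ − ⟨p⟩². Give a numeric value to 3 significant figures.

11.3

Compute ⟨p⟩ and ⟨p²⟩ separately; (Δp)² = ⟨p²⟩ − ⟨p⟩².
Differentiate x·exp(−κ·x) with the product rule; every integrand then reduces to terms xʲ·e^(−2κx) on [0, ∞), with ∫₀^∞ xʲ·e^(−2κx) dx = j!/(2κ)^(j+1).
Normalization: ∫|φ|² dx = 0.0065906.
⟨p⟩ = 0.0000 and ⟨p²⟩ = 11.290.
(Δp)² = 11.290 − (0.0000)² = 11.290.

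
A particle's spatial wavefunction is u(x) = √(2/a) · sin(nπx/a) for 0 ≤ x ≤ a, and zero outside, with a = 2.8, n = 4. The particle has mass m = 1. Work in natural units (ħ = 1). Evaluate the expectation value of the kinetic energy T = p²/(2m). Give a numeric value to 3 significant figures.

T = −(ħ²/2m) d²/dx², so ⟨T⟩ = −(ħ²/2m) ∫ u*·u'' dx; with m = 1.
d/dx sin(nπx/a) = (nπ/a)·cos(nπx/a) and d²/dx² sin(nπx/a) = −(nπ/a)²·sin(nπx/a); on 0 ≤ x ≤ a, ∫sin²(nπx/a) dx = a/2 and ∫sin(nπx/a)·cos(nπx/a) dx = 0.
⟨T⟩ = 10.071.

10.1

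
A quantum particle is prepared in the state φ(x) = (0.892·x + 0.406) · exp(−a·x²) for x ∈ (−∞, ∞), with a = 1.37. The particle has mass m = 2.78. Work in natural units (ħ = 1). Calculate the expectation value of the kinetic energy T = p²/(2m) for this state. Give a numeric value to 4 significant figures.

0.4772

T = −(ħ²/2m) d²/dx², so ⟨T⟩ = −(ħ²/2m) ∫ φ*·φ'' dx / ∫|φ|² dx; with m = 2.78.
Expand each integrand as polynomial × e^(−2ax²) and use ∫x^(2j)·e^(−2ax²) dx = (2j−1)!!/(4a)^j · √(π/(2a)), odd powers → 0; here √(π/(2a)) = 1.0708. Differentiate with the product rule, d/dx e^(−ax²) = −2ax·e^(−ax²).
State is unnormalized: ∫|φ|² dx = 0.33197, and ∫φ*·(−ħ²/2m · φ'') dx = 0.15842, so ⟨T⟩ = 0.15842 / 0.33197.
⟨T⟩ = 0.47719.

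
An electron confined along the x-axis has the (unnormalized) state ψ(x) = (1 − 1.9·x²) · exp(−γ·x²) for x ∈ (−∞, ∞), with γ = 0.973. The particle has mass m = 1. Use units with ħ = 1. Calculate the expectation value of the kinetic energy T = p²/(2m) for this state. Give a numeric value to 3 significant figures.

2.40

T = −(ħ²/2m) d²/dx², so ⟨T⟩ = −(ħ²/2m) ∫ ψ*·ψ'' dx / ∫|ψ|² dx; with m = 1.
Expand each integrand as polynomial × e^(−2γx²) and use ∫x^(2j)·e^(−2γx²) dx = (2j−1)!!/(4γ)^j · √(π/(2γ)), odd powers → 0; here √(π/(2γ)) = 1.2706. Differentiate with the product rule, d/dx e^(−γx²) = −2γx·e^(−γx²).
State is unnormalized: ∫|ψ|² dx = 0.93845, and ∫ψ*·(−ħ²/2m · ψ'') dx = 2.2529, so ⟨T⟩ = 2.2529 / 0.93845.
⟨T⟩ = 2.4006.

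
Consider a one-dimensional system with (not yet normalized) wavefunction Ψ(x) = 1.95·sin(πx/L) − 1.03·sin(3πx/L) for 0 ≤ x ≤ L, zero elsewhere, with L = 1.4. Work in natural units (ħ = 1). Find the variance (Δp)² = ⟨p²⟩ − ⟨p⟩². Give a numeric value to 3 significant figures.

13.8

Compute ⟨p⟩ and ⟨p²⟩ separately; (Δp)² = ⟨p²⟩ − ⟨p⟩².
d²/dx² sin(jπx/L) = −(jπ/L)²·sin(jπx/L); on 0 ≤ x ≤ L, ∫sin²(jπx/L) dx = L/2 and ∫sin(jπx/L)·sin(lπx/L) dx = 0 for j ≠ l, so only diagonal terms survive in ∫|Ψ|² and ∫Ψ·Ψ″; ∫Ψ·Ψ′ dx = [Ψ²/2] between the walls = 0.
Normalization: ∫|Ψ|² dx = 3.4044.
⟨p⟩ = 0.0000 and ⟨p²⟩ = 13.823.
(Δp)² = 13.823 − (0.0000)² = 13.823.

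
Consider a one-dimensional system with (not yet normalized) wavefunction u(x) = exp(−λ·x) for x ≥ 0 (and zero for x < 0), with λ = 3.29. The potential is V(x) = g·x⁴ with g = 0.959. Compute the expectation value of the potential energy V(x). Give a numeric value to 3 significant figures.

⟨V⟩ = ∫ V(x)·|u|² dx / ∫|u|² dx.
Every integrand reduces to terms xʲ·e^(−2λx) on [0, ∞); use ∫₀^∞ xʲ·e^(−2λx) dx = j!/(2λ)^(j+1).
State is unnormalized: ∫|u|² dx = 0.15198, and ∫u*·V(x)·u dx = 0.0018660, so ⟨V⟩ = 0.0018660 / 0.15198.
⟨V⟩ = 0.012278.

0.0123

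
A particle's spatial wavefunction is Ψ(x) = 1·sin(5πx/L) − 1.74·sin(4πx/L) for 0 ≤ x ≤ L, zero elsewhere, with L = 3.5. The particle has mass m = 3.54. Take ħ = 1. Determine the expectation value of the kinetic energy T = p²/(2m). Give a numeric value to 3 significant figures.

2.08

T = −(ħ²/2m) d²/dx², so ⟨T⟩ = −(ħ²/2m) ∫ Ψ*·Ψ'' dx / ∫|Ψ|² dx; with m = 3.54.
d²/dx² sin(jπx/L) = −(jπ/L)²·sin(jπx/L); on 0 ≤ x ≤ L, ∫sin²(jπx/L) dx = L/2 and ∫sin(jπx/L)·sin(lπx/L) dx = 0 for j ≠ l, so only diagonal terms survive in ∫|Ψ|² and ∫Ψ·Ψ″; ∫Ψ·Ψ′ dx = [Ψ²/2] between the walls = 0.
State is unnormalized: ∫|Ψ|² dx = 7.0483, and ∫Ψ*·(−ħ²/2m · Ψ'') dx = 14.625, so ⟨T⟩ = 14.625 / 7.0483.
⟨T⟩ = 2.0750.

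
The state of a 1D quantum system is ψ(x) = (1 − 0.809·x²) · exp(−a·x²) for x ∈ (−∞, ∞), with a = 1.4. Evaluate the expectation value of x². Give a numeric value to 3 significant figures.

⟨x²⟩ = ∫ x²·|ψ|² dx / ∫|ψ|² dx (integrals over the domain).
Expand each integrand as polynomial × e^(−2ax²) and use ∫x^(2j)·e^(−2ax²) dx = (2j−1)!!/(4a)^j · √(π/(2a)), odd powers → 0; here √(π/(2a)) = 1.0592.
State is unnormalized: ∫|ψ|² dx = 0.81952, and ∫ψ*·x²·ψ dx = 0.084411, so ⟨x²⟩ = 0.084411 / 0.81952.
⟨x²⟩ = 0.10300.

0.103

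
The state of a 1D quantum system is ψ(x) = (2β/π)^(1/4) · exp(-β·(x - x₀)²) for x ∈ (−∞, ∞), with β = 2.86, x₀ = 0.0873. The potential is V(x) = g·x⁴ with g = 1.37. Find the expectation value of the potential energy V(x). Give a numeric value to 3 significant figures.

0.0370

⟨V⟩ = ∫ V(x)·|ψ|² dx.
Gaussian moments (u = x − x₀): ∫u^(2j)·e^(−2βu²) du = (2j−1)!!/(4β)^j · √(π/(2β)), odd powers integrate to 0; here √(π/(2β)) = 0.74110.
⟨V⟩ = 0.036960.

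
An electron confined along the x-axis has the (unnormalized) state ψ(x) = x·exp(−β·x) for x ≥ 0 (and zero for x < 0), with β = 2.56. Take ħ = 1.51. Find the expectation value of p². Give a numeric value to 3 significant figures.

p² ψ = −ħ² d²ψ/dx²; ⟨p²⟩ = −ħ² ∫ ψ*·ψ'' dx / ∫|ψ|² dx.
Differentiate x·exp(−β·x) with the product rule; every integrand then reduces to terms xʲ·e^(−2βx) on [0, ∞), with ∫₀^∞ xʲ·e^(−2βx) dx = j!/(2β)^(j+1).
State is unnormalized: ∫|ψ|² dx = 0.014901, and ∫ψ*·(−ħ² ψ'') dx = 0.22267, so ⟨p²⟩ = 0.22267 / 0.014901.
⟨p²⟩ = 14.943.

14.9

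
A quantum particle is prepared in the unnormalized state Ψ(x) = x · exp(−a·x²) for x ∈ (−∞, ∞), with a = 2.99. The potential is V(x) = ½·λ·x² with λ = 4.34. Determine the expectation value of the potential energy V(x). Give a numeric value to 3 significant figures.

0.544

⟨V⟩ = ∫ V(x)·|Ψ|² dx / ∫|Ψ|² dx.
Expand each integrand as polynomial × e^(−2ax²) and use ∫x^(2j)·e^(−2ax²) dx = (2j−1)!!/(4a)^j · √(π/(2a)), odd powers → 0; here √(π/(2a)) = 0.72481.
State is unnormalized: ∫|Ψ|² dx = 0.060603, and ∫Ψ*·V(x)·Ψ dx = 0.032987, so ⟨V⟩ = 0.032987 / 0.060603.
⟨V⟩ = 0.54431.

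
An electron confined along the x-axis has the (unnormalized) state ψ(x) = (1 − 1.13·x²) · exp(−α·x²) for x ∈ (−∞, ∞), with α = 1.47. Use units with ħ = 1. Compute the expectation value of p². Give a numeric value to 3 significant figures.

3.32

p² ψ = −ħ² d²ψ/dx²; ⟨p²⟩ = −ħ² ∫ ψ*·ψ'' dx / ∫|ψ|² dx.
Expand each integrand as polynomial × e^(−2αx²) and use ∫x^(2j)·e^(−2αx²) dx = (2j−1)!!/(4α)^j · √(π/(2α)), odd powers → 0; here √(π/(2α)) = 1.0337. Differentiate with the product rule, d/dx e^(−αx²) = −2αx·e^(−αx²).
State is unnormalized: ∫|ψ|² dx = 0.75093, and ∫ψ*·(−ħ² ψ'') dx = 2.4965, so ⟨p²⟩ = 2.4965 / 0.75093.
⟨p²⟩ = 3.3245.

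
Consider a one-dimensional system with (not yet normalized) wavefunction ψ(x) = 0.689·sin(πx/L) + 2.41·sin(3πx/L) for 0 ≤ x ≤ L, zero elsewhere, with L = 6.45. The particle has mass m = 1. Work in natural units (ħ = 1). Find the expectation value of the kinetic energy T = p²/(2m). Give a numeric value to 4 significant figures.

T = −(ħ²/2m) d²/dx², so ⟨T⟩ = −(ħ²/2m) ∫ ψ*·ψ'' dx / ∫|ψ|² dx; with m = 1.
d²/dx² sin(jπx/L) = −(jπ/L)²·sin(jπx/L); on 0 ≤ x ≤ L, ∫sin²(jπx/L) dx = L/2 and ∫sin(jπx/L)·sin(lπx/L) dx = 0 for j ≠ l, so only diagonal terms survive in ∫|ψ|² and ∫ψ·ψ″; ∫ψ·ψ′ dx = [ψ²/2] between the walls = 0.
State is unnormalized: ∫|ψ|² dx = 20.262, and ∫ψ*·(−ħ²/2m · ψ'') dx = 20.178, so ⟨T⟩ = 20.178 / 20.262.
⟨T⟩ = 0.99586.

0.9959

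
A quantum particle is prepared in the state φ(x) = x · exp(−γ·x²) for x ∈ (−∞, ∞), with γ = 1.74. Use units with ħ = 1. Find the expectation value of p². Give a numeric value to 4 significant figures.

p² φ = −ħ² d²φ/dx²; ⟨p²⟩ = −ħ² ∫ φ*·φ'' dx / ∫|φ|² dx.
Expand each integrand as polynomial × e^(−2γx²) and use ∫x^(2j)·e^(−2γx²) dx = (2j−1)!!/(4γ)^j · √(π/(2γ)), odd powers → 0; here √(π/(2γ)) = 0.95013. Differentiate with the product rule, d/dx e^(−γx²) = −2γx·e^(−γx²).
State is unnormalized: ∫|φ|² dx = 0.13651, and ∫φ*·(−ħ² φ'') dx = 0.71260, so ⟨p²⟩ = 0.71260 / 0.13651.
⟨p²⟩ = 5.2200.

5.220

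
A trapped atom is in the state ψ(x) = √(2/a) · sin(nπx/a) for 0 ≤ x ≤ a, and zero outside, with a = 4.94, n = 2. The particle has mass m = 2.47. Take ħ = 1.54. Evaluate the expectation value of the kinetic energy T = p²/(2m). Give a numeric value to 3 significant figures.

0.777

T = −(ħ²/2m) d²/dx², so ⟨T⟩ = −(ħ²/2m) ∫ ψ*·ψ'' dx; with m = 2.47.
d/dx sin(nπx/a) = (nπ/a)·cos(nπx/a) and d²/dx² sin(nπx/a) = −(nπ/a)²·sin(nπx/a); on 0 ≤ x ≤ a, ∫sin²(nπx/a) dx = a/2 and ∫sin(nπx/a)·cos(nπx/a) dx = 0.
⟨T⟩ = 0.77664.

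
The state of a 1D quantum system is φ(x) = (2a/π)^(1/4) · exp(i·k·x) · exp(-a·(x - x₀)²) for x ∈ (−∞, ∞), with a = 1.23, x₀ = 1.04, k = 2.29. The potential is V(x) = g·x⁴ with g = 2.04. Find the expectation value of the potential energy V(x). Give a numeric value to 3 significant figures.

⟨V⟩ = ∫ V(x)·|φ|² dx.
Gaussian moments (u = x − x₀): ∫u^(2j)·e^(−2au²) du = (2j−1)!!/(4a)^j · √(π/(2a)), odd powers integrate to 0; here √(π/(2a)) = 1.1301.
⟨V⟩ = 5.3301.

5.33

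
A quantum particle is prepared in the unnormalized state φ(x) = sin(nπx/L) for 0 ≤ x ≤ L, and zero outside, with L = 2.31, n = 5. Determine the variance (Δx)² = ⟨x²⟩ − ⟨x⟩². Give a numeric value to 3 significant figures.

Compute ⟨x⟩ and ⟨x²⟩ separately, then (Δx)² = ⟨x²⟩ − ⟨x⟩².
With sin²θ = (1 − cos2θ)/2 on 0 ≤ x ≤ L: ∫sin²(nπx/L) dx = L/2, ∫x·sin²(nπx/L) dx = L²/4, ∫x²·sin²(nπx/L) dx = L³·(1/6 − 1/(4n²π²)); higher powers xᵏ the same way, integrating xᵏ·cos(2nπx/L) by parts.
Normalization: ∫|φ|² dx = 1.1550.
⟨x⟩ = 1.1550 and ⟨x²⟩ = 1.7679.
(Δx)² = 1.7679 − (1.1550)² = 0.43386.

0.434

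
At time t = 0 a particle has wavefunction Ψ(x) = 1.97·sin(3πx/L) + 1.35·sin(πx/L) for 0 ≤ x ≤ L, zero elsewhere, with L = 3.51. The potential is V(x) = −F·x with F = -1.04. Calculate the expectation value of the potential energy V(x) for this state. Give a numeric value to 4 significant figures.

⟨V⟩ = ∫ V(x)·|Ψ|² dx / ∫|Ψ|² dx.
On 0 ≤ x ≤ L (j ≠ l): ∫sin²(jπx/L) dx = L/2, ∫sin(jπx/L)·sin(lπx/L) dx = 0; diagonal moments ∫x·sin²(jπx/L) dx = L²/4, ∫x²·sin²(jπx/L) dx = L³·(1/6 − 1/(4j²π²)); cross terms ∫x·sin(jπx/L)·sin(lπx/L) dx = 0 for j + l even and −4jlL²/(π²(j² − l²)²) for j + l odd, ∫x²·sin(jπx/L)·sin(lπx/L) dx = (−1)^(j+l)·4jlL³/(π²(j² − l²)²); higher powers the same way via product-to-sum and parts.
State is unnormalized: ∫|Ψ|² dx = 10.009, and ∫Ψ*·V(x)·Ψ dx = 18.269, so ⟨V⟩ = 18.269 / 10.009.
⟨V⟩ = 1.8252.

1.825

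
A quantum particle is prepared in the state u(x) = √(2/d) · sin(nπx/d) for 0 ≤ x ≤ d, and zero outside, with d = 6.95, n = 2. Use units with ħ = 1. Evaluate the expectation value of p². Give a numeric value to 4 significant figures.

0.8173

p² u = −ħ² d²u/dx²; ⟨p²⟩ = −ħ² ∫ u*·u'' dx.
d/dx sin(nπx/d) = (nπ/d)·cos(nπx/d) and d²/dx² sin(nπx/d) = −(nπ/d)²·sin(nπx/d); on 0 ≤ x ≤ d, ∫sin²(nπx/d) dx = d/2 and ∫sin(nπx/d)·cos(nπx/d) dx = 0.
⟨p²⟩ = 0.81732.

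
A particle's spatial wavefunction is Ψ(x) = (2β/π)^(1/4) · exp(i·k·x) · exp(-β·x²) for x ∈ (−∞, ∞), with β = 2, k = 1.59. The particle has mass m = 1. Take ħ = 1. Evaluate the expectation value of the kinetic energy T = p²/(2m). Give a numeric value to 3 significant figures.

2.26

T = −(ħ²/2m) d²/dx², so ⟨T⟩ = −(ħ²/2m) ∫ Ψ*·Ψ'' dx; with m = 1.
Gaussian moments: ∫x^(2j)·e^(−2βx²) dx = (2j−1)!!/(4β)^j · √(π/(2β)), odd powers integrate to 0; here √(π/(2β)) = 0.88623. Derivatives: Ψ′ = (ik − 2βx)·Ψ, Ψ″ = ((ik − 2βx)² − 2β)·Ψ; the odd-in-x pieces drop out.
⟨T⟩ = 2.2641.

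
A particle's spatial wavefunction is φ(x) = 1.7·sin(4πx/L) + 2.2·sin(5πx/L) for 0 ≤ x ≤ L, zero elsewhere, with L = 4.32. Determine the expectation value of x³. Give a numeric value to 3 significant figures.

6.05

⟨x³⟩ = ∫ x³·|φ|² dx / ∫|φ|² dx (integrals over the domain).
On 0 ≤ x ≤ L (j ≠ l): ∫sin²(jπx/L) dx = L/2, ∫sin(jπx/L)·sin(lπx/L) dx = 0; diagonal moments ∫x·sin²(jπx/L) dx = L²/4, ∫x²·sin²(jπx/L) dx = L³·(1/6 − 1/(4j²π²)); cross terms ∫x·sin(jπx/L)·sin(lπx/L) dx = 0 for j + l even and −4jlL²/(π²(j² − l²)²) for j + l odd, ∫x²·sin(jπx/L)·sin(lπx/L) dx = (−1)^(j+l)·4jlL³/(π²(j² − l²)²); higher powers the same way via product-to-sum and parts.
State is unnormalized: ∫|φ|² dx = 16.697, and ∫φ*·x³·φ dx = 100.97, so ⟨x³⟩ = 100.97 / 16.697.
⟨x³⟩ = 6.0473.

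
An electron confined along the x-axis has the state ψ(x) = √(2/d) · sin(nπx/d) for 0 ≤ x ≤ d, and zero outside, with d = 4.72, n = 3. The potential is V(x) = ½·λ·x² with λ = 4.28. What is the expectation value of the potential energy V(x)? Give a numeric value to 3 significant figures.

15.6

⟨V⟩ = ∫ V(x)·|ψ|² dx.
With sin²θ = (1 − cos2θ)/2 on 0 ≤ x ≤ d: ∫sin²(nπx/d) dx = d/2, ∫x·sin²(nπx/d) dx = d²/4, ∫x²·sin²(nπx/d) dx = d³·(1/6 − 1/(4n²π²)); higher powers xᵏ the same way, integrating xᵏ·cos(2nπx/d) by parts.
⟨V⟩ = 15.624.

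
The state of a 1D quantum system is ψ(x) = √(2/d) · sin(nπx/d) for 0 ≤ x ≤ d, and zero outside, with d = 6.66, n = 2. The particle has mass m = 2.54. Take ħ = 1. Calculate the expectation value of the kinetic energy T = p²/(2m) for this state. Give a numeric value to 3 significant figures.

0.175

T = −(ħ²/2m) d²/dx², so ⟨T⟩ = −(ħ²/2m) ∫ ψ*·ψ'' dx; with m = 2.54.
d/dx sin(nπx/d) = (nπ/d)·cos(nπx/d) and d²/dx² sin(nπx/d) = −(nπ/d)²·sin(nπx/d); on 0 ≤ x ≤ d, ∫sin²(nπx/d) dx = d/2 and ∫sin(nπx/d)·cos(nπx/d) dx = 0.
⟨T⟩ = 0.17521.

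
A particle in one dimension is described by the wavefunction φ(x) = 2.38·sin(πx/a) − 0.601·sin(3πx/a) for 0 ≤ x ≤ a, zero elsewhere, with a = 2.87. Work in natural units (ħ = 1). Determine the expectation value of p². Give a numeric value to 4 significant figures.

p² φ = −ħ² d²φ/dx²; ⟨p²⟩ = −ħ² ∫ φ*·φ'' dx / ∫|φ|² dx.
d²/dx² sin(jπx/a) = −(jπ/a)²·sin(jπx/a); on 0 ≤ x ≤ a, ∫sin²(jπx/a) dx = a/2 and ∫sin(jπx/a)·sin(lπx/a) dx = 0 for j ≠ l, so only diagonal terms survive in ∫|φ|² and ∫φ·φ″; ∫φ·φ′ dx = [φ²/2] between the walls = 0.
State is unnormalized: ∫|φ|² dx = 8.6467, and ∫φ*·(−ħ² φ'') dx = 15.329, so ⟨p²⟩ = 15.329 / 8.6467.
⟨p²⟩ = 1.7728.

1.773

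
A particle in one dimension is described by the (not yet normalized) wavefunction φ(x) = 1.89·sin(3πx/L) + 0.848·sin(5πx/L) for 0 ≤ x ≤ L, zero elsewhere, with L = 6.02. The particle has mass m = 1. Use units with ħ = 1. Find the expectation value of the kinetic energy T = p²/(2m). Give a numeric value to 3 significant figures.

T = −(ħ²/2m) d²/dx², so ⟨T⟩ = −(ħ²/2m) ∫ φ*·φ'' dx / ∫|φ|² dx; with m = 1.
d²/dx² sin(jπx/L) = −(jπ/L)²·sin(jπx/L); on 0 ≤ x ≤ L, ∫sin²(jπx/L) dx = L/2 and ∫sin(jπx/L)·sin(lπx/L) dx = 0 for j ≠ l, so only diagonal terms survive in ∫|φ|² and ∫φ·φ″; ∫φ·φ′ dx = [φ²/2] between the walls = 0.
State is unnormalized: ∫|φ|² dx = 12.917, and ∫φ*·(−ħ²/2m · φ'') dx = 20.545, so ⟨T⟩ = 20.545 / 12.917.
⟨T⟩ = 1.5906.

1.59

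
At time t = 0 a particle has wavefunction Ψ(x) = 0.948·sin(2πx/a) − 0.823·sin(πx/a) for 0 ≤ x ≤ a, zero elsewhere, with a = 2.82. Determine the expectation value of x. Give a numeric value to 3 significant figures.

⟨x⟩ = ∫ x·|Ψ|² dx / ∫|Ψ|² dx (integrals over the domain).
On 0 ≤ x ≤ a (j ≠ l): ∫sin²(jπx/a) dx = a/2, ∫sin(jπx/a)·sin(lπx/a) dx = 0; diagonal moments ∫x·sin²(jπx/a) dx = a²/4, ∫x²·sin²(jπx/a) dx = a³·(1/6 − 1/(4j²π²)); cross terms ∫x·sin(jπx/a)·sin(lπx/a) dx = 0 for j + l even and −4jla²/(π²(j² − l²)²) for j + l odd, ∫x²·sin(jπx/a)·sin(lπx/a) dx = (−1)^(j+l)·4jla³/(π²(j² − l²)²); higher powers the same way via product-to-sum and parts.
State is unnormalized: ∫|Ψ|² dx = 2.2222, and ∫Ψ*·x·Ψ dx = 4.2509, so ⟨x⟩ = 4.2509 / 2.2222.
⟨x⟩ = 1.9129.

1.91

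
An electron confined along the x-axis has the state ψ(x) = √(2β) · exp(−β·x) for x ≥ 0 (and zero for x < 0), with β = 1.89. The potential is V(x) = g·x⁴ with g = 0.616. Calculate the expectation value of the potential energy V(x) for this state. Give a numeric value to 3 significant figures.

0.0724

⟨V⟩ = ∫ V(x)·|ψ|² dx.
Every integrand reduces to terms xʲ·e^(−2βx) on [0, ∞); use ∫₀^∞ xʲ·e^(−2βx) dx = j!/(2β)^(j+1).
⟨V⟩ = 0.072414.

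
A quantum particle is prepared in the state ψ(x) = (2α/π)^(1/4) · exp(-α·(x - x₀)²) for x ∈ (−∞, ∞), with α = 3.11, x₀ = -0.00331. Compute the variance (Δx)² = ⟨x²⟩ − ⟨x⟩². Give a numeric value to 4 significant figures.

Compute ⟨x⟩ and ⟨x²⟩ separately, then (Δx)² = ⟨x²⟩ − ⟨x⟩².
Gaussian moments (u = x − x₀): ∫u^(2j)·e^(−2αu²) du = (2j−1)!!/(4α)^j · √(π/(2α)), odd powers integrate to 0; here √(π/(2α)) = 0.71069.
⟨x⟩ = -0.0033100 and ⟨x²⟩ = 0.080397.
(Δx)² = 0.080397 − (-0.0033100)² = 0.080386.

0.08039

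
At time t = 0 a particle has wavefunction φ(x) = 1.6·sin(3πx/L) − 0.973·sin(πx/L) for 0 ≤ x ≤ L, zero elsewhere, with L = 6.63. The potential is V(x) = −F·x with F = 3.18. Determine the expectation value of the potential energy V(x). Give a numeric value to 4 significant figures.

⟨V⟩ = ∫ V(x)·|φ|² dx / ∫|φ|² dx.
On 0 ≤ x ≤ L (j ≠ l): ∫sin²(jπx/L) dx = L/2, ∫sin(jπx/L)·sin(lπx/L) dx = 0; diagonal moments ∫x·sin²(jπx/L) dx = L²/4, ∫x²·sin²(jπx/L) dx = L³·(1/6 − 1/(4j²π²)); cross terms ∫x·sin(jπx/L)·sin(lπx/L) dx = 0 for j + l even and −4jlL²/(π²(j² − l²)²) for j + l odd, ∫x²·sin(jπx/L)·sin(lπx/L) dx = (−1)^(j+l)·4jlL³/(π²(j² − l²)²); higher powers the same way via product-to-sum and parts.
State is unnormalized: ∫|φ|² dx = 11.625, and ∫φ*·V(x)·φ dx = -122.55, so ⟨V⟩ = -122.55 / 11.625.
⟨V⟩ = -10.542.

-10.54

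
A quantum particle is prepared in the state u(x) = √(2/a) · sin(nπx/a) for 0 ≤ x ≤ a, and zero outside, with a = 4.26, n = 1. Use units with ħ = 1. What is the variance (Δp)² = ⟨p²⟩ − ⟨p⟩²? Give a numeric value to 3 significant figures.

Compute ⟨p⟩ and ⟨p²⟩ separately; (Δp)² = ⟨p²⟩ − ⟨p⟩².
d/dx sin(nπx/a) = (nπ/a)·cos(nπx/a) and d²/dx² sin(nπx/a) = −(nπ/a)²·sin(nπx/a); on 0 ≤ x ≤ a, ∫sin²(nπx/a) dx = a/2 and ∫sin(nπx/a)·cos(nπx/a) dx = 0.
⟨p⟩ = 0.0000 and ⟨p²⟩ = 0.54385.
(Δp)² = 0.54385 − (0.0000)² = 0.54385.

0.544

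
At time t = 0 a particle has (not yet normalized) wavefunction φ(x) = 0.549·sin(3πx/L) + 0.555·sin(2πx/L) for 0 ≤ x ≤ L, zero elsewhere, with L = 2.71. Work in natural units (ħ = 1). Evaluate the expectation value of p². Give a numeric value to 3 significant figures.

8.70

p² φ = −ħ² d²φ/dx²; ⟨p²⟩ = −ħ² ∫ φ*·φ'' dx / ∫|φ|² dx.
d²/dx² sin(jπx/L) = −(jπ/L)²·sin(jπx/L); on 0 ≤ x ≤ L, ∫sin²(jπx/L) dx = L/2 and ∫sin(jπx/L)·sin(lπx/L) dx = 0 for j ≠ l, so only diagonal terms survive in ∫|φ|² and ∫φ·φ″; ∫φ·φ′ dx = [φ²/2] between the walls = 0.
State is unnormalized: ∫|φ|² dx = 0.82577, and ∫φ*·(−ħ² φ'') dx = 7.1832, so ⟨p²⟩ = 7.1832 / 0.82577.
⟨p²⟩ = 8.6987.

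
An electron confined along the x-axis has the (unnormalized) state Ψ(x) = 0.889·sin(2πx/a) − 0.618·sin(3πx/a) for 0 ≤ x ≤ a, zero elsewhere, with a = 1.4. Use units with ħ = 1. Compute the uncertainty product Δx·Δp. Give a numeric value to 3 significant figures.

Δx = √(⟨x²⟩−⟨x⟩²), Δp = √(⟨p²⟩−⟨p⟩²).
On 0 ≤ x ≤ a (j ≠ l): ∫sin²(jπx/a) dx = a/2, ∫sin(jπx/a)·sin(lπx/a) dx = 0; diagonal moments ∫x·sin²(jπx/a) dx = a²/4, ∫x²·sin²(jπx/a) dx = a³·(1/6 − 1/(4j²π²)); cross terms ∫x·sin(jπx/a)·sin(lπx/a) dx = 0 for j + l even and −4jla²/(π²(j² − l²)²) for j + l odd, ∫x²·sin(jπx/a)·sin(lπx/a) dx = (−1)^(j+l)·4jla³/(π²(j² − l²)²); higher powers the same way via product-to-sum and parts. d²/dx² sin(jπx/a) = −(jπ/a)²·sin(jπx/a); on 0 ≤ x ≤ a, ∫sin²(jπx/a) dx = a/2 and ∫sin(jπx/a)·sin(lπx/a) dx = 0 for j ≠ l, so only diagonal terms survive in ∫|Ψ|² and ∫Ψ·Ψ″; ∫Ψ·Ψ′ dx = [Ψ²/2] between the walls = 0.
Normalization: ∫|Ψ|² dx = 0.82057.
⟨x⟩ = 0.95529, ⟨x²⟩ = 0.99041 ⇒ Δx = 0.27898.
⟨p⟩ = 0.0000, ⟨p²⟩ = 28.345 ⇒ Δp = 5.3240.
Δx·Δp = 1.4853.

1.49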